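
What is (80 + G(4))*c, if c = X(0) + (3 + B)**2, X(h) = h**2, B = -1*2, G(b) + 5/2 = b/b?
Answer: 157/2 ≈ 78.500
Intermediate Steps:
G(b) = -3/2 (G(b) = -5/2 + b/b = -5/2 + 1 = -3/2)
B = -2
c = 1 (c = 0**2 + (3 - 2)**2 = 0 + 1**2 = 0 + 1 = 1)
(80 + G(4))*c = (80 - 3/2)*1 = (157/2)*1 = 157/2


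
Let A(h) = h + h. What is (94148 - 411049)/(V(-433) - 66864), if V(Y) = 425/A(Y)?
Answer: 274436266/57904649 ≈ 4.7394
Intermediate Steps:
A(h) = 2*h
V(Y) = 425/(2*Y) (V(Y) = 425/((2*Y)) = 425*(1/(2*Y)) = 425/(2*Y))
(94148 - 411049)/(V(-433) - 66864) = (94148 - 411049)/((425/2)/(-433) - 66864) = -316901/((425/2)*(-1/433) - 66864) = -316901/(-425/866 - 66864) = -316901/(-57904649/866) = -316901*(-866/57904649) = 274436266/57904649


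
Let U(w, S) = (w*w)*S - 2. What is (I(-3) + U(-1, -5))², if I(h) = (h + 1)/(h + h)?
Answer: 400/9 ≈ 44.444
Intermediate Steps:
I(h) = (1 + h)/(2*h) (I(h) = (1 + h)/((2*h)) = (1 + h)*(1/(2*h)) = (1 + h)/(2*h))
U(w, S) = -2 + S*w² (U(w, S) = w²*S - 2 = S*w² - 2 = -2 + S*w²)
(I(-3) + U(-1, -5))² = ((½)*(1 - 3)/(-3) + (-2 - 5*(-1)²))² = ((½)*(-⅓)*(-2) + (-2 - 5*1))² = (⅓ + (-2 - 5))² = (⅓ - 7)² = (-20/3)² = 400/9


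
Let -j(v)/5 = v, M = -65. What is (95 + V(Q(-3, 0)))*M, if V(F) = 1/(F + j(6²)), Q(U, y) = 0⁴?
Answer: -222287/36 ≈ -6174.6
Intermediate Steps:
Q(U, y) = 0
j(v) = -5*v
V(F) = 1/(-180 + F) (V(F) = 1/(F - 5*6²) = 1/(F - 5*36) = 1/(F - 180) = 1/(-180 + F))
(95 + V(Q(-3, 0)))*M = (95 + 1/(-180 + 0))*(-65) = (95 + 1/(-180))*(-65) = (95 - 1/180)*(-65) = (17099/180)*(-65) = -222287/36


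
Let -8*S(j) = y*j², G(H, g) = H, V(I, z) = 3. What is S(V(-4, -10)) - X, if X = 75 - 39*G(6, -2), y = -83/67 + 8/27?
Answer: 257377/1608 ≈ 160.06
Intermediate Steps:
y = -1705/1809 (y = -83*1/67 + 8*(1/27) = -83/67 + 8/27 = -1705/1809 ≈ -0.94251)
X = -159 (X = 75 - 39*6 = 75 - 234 = -159)
S(j) = 1705*j²/14472 (S(j) = -(-1705)*j²/14472 = 1705*j²/14472)
S(V(-4, -10)) - X = (1705/14472)*3² - 1*(-159) = (1705/14472)*9 + 159 = 1705/1608 + 159 = 257377/1608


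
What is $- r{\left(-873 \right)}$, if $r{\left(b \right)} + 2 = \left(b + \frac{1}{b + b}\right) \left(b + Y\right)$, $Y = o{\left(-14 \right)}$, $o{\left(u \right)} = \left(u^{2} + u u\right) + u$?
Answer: $- \frac{83833857}{194} \approx -4.3213 \cdot 10^{5}$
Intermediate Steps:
$o{\left(u \right)} = u + 2 u^{2}$ ($o{\left(u \right)} = \left(u^{2} + u^{2}\right) + u = 2 u^{2} + u = u + 2 u^{2}$)
$Y = 378$ ($Y = - 14 \left(1 + 2 \left(-14\right)\right) = - 14 \left(1 - 28\right) = \left(-14\right) \left(-27\right) = 378$)
$r{\left(b \right)} = -2 + \left(378 + b\right) \left(b + \frac{1}{2 b}\right)$ ($r{\left(b \right)} = -2 + \left(b + \frac{1}{b + b}\right) \left(b + 378\right) = -2 + \left(b + \frac{1}{2 b}\right) \left(378 + b\right) = -2 + \left(378 + b\right) \left(b + \frac{1}{2 b}\right)$)
$- r{\left(-873 \right)} = - (- \frac{3}{2} + \left(-873\right)^{2} + \frac{189}{-873} + 378 \left(-873\right)) = - (- \frac{3}{2} + 762129 + 189 \left(- \frac{1}{873}\right) - 329994) = - (- \frac{3}{2} + 762129 - \frac{21}{97} - 329994) = \left(-1\right) \frac{83833857}{194} = - \frac{83833857}{194}$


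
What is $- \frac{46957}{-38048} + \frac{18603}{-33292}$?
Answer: $\frac{179875}{266336} \approx 0.67537$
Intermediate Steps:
$- \frac{46957}{-38048} + \frac{18603}{-33292} = \left(-46957\right) \left(- \frac{1}{38048}\right) + 18603 \left(- \frac{1}{33292}\right) = \frac{46957}{38048} - \frac{18603}{33292} = \frac{179875}{266336}$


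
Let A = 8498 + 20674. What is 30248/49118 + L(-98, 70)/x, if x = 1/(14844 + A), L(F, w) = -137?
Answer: -148095470204/24559 ≈ -6.0302e+6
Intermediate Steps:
A = 29172
x = 1/44016 (x = 1/(14844 + 29172) = 1/44016 ≈ 2.2719e-5)
30248/49118 + L(-98, 70)/x = 30248/49118 - 137/1/44016 = 30248*(1/49118) - 137*44016 = 15124/24559 - 6030192 = -148095470204/24559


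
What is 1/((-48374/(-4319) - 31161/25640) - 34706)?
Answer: -110739160/3842207561959 ≈ -2.8822e-5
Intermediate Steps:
1/((-48374/(-4319) - 31161/25640) - 34706) = 1/((-48374*(-1/4319) - 31161*1/25640) - 34706) = 1/((48374/4319 - 31161/25640) - 34706) = 1/(1105725001/110739160 - 34706) = 1/(-3842207561959/110739160) = -110739160/3842207561959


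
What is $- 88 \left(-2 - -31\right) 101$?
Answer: $-257752$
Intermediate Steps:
$- 88 \left(-2 - -31\right) 101 = - 88 \left(-2 + 31\right) 101 = \left(-88\right) 29 \cdot 101 = \left(-2552\right) 101 = -257752$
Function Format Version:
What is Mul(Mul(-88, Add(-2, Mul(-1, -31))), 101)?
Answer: -257752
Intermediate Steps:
Mul(Mul(-88, Add(-2, Mul(-1, -31))), 101) = Mul(Mul(-88, Add(-2, 31)), 101) = Mul(Mul(-88, 29), 101) = Mul(-2552, 101) = -257752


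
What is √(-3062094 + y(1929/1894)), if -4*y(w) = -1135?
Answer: I*√12247241/2 ≈ 1749.8*I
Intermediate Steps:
y(w) = 1135/4 (y(w) = -¼*(-1135) = 1135/4)
√(-3062094 + y(1929/1894)) = √(-3062094 + 1135/4) = √(-12247241/4) = I*√12247241/2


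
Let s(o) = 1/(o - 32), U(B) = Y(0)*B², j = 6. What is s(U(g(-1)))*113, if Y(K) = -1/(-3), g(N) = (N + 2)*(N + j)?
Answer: -339/71 ≈ -4.7747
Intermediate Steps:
g(N) = (2 + N)*(6 + N) (g(N) = (N + 2)*(N + 6) = (2 + N)*(6 + N))
Y(K) = ⅓ (Y(K) = -1*(-⅓) = ⅓)
U(B) = B²/3
s(o) = 1/(-32 + o)
s(U(g(-1)))*113 = 113/(-32 + (12 + (-1)² + 8*(-1))²/3) = 113/(-32 + (12 + 1 - 8)²/3) = 113/(-32 + (⅓)*5²) = 113/(-32 + (⅓)*25) = 113/(-32 + 25/3) = 113/(-71/3) = -3/71*113 = -339/71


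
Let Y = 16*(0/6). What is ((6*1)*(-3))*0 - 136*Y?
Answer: 0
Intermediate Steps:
Y = 0 (Y = 16*(0*(1/6)) = 16*0 = 0)
((6*1)*(-3))*0 - 136*Y = ((6*1)*(-3))*0 - 136*0 = (6*(-3))*0 + 0 = -18*0 + 0 = 0 + 0 = 0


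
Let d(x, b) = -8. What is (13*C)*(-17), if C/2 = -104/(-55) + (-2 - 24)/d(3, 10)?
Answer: -249951/110 ≈ -2272.3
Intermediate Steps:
C = 1131/110 (C = 2*(-104/(-55) + (-2 - 24)/(-8)) = 2*(-104*(-1/55) - 26*(-⅛)) = 2*(104/55 + 13/4) = 2*(1131/220) = 1131/110 ≈ 10.282)
(13*C)*(-17) = (13*(1131/110))*(-17) = (14703/110)*(-17) = -249951/110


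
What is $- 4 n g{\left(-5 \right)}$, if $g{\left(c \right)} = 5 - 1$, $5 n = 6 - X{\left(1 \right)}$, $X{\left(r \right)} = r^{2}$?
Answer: $-16$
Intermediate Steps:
$n = 1$ ($n = \frac{6 - 1^{2}}{5} = \frac{6 - 1}{5} = \frac{1}{5} \cdot 5 = 1$)
$g{\left(c \right)} = 4$
$- 4 n g{\left(-5 \right)} = \left(-4\right) 1 \cdot 4 = \left(-4\right) 4 = -16$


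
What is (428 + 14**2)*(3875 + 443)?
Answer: 2694432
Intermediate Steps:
(428 + 14**2)*(3875 + 443) = (428 + 196)*4318 = 624*4318 = 2694432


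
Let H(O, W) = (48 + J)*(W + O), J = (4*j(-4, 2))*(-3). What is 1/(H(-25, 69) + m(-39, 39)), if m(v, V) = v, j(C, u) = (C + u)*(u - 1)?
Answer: 1/3129 ≈ 0.00031959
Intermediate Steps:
j(C, u) = (-1 + u)*(C + u) (j(C, u) = (C + u)*(-1 + u) = (-1 + u)*(C + u))
J = 24 (J = (4*(2**2 - 1*(-4) - 1*2 - 4*2))*(-3) = (4*(4 + 4 - 2 - 8))*(-3) = (4*(-2))*(-3) = -8*(-3) = 24)
H(O, W) = 72*O + 72*W (H(O, W) = (48 + 24)*(W + O) = 72*(O + W) = 72*O + 72*W)
1/(H(-25, 69) + m(-39, 39)) = 1/((72*(-25) + 72*69) - 39) = 1/((-1800 + 4968) - 39) = 1/(3168 - 39) = 1/3129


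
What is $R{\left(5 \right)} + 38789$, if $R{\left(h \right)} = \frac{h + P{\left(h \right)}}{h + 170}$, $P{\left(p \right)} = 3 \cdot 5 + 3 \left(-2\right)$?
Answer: $\frac{969727}{25} \approx 38789.0$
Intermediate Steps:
$P{\left(p \right)} = 9$ ($P{\left(p \right)} = 15 - 6 = 9$)
$R{\left(h \right)} = \frac{9 + h}{170 + h}$ ($R{\left(h \right)} = \frac{h + 9}{h + 170} = \frac{9 + h}{170 + h}$)
$R{\left(5 \right)} + 38789 = \frac{9 + 5}{170 + 5} + 38789 = \frac{1}{175} \cdot 14 + 38789 = \frac{2}{25} + 38789 = \frac{969727}{25}$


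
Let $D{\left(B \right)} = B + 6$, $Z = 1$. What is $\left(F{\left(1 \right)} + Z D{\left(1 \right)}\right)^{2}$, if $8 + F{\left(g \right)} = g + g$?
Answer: $1$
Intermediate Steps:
$F{\left(g \right)} = -8 + 2 g$ ($F{\left(g \right)} = -8 + \left(g + g\right) = -8 + 2 g$)
$D{\left(B \right)} = 6 + B$
$\left(F{\left(1 \right)} + Z D{\left(1 \right)}\right)^{2} = \left(\left(-8 + 2 \cdot 1\right) + 1 \left(6 + 1\right)\right)^{2} = \left(\left(-8 + 2\right) + 1 \cdot 7\right)^{2} = \left(-6 + 7\right)^{2} = 1^{2} = 1$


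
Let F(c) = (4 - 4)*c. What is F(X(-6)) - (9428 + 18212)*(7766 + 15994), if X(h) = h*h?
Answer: -656726400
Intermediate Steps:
X(h) = h²
F(c) = 0 (F(c) = 0*c = 0)
F(X(-6)) - (9428 + 18212)*(7766 + 15994) = 0 - (9428 + 18212)*(7766 + 15994) = 0 - 27640*23760 = 0 - 1*656726400 = 0 - 656726400 = -656726400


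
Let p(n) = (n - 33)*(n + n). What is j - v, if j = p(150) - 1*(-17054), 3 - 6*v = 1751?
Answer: 157336/3 ≈ 52445.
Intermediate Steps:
v = -874/3 (v = ½ - ⅙*1751 = ½ - 1751/6 = -874/3 ≈ -291.33)
p(n) = 2*n*(-33 + n) (p(n) = (-33 + n)*(2*n) = 2*n*(-33 + n))
j = 52154 (j = 2*150*(-33 + 150) - 1*(-17054) = 2*150*117 + 17054 = 35100 + 17054 = 52154)
j - v = 52154 - 1*(-874/3) = 52154 + 874/3 = 157336/3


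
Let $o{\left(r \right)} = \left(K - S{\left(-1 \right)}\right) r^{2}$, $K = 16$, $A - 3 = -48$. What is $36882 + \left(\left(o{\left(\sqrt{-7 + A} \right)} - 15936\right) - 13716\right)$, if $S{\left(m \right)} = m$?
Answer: $6346$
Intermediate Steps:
$A = -45$ ($A = 3 - 48 = -45$)
$o{\left(r \right)} = 17 r^{2}$ ($o{\left(r \right)} = \left(16 - -1\right) r^{2} = \left(16 + 1\right) r^{2} = 17 r^{2}$)
$36882 + \left(\left(o{\left(\sqrt{-7 + A} \right)} - 15936\right) - 13716\right) = 36882 - \left(29652 + 884\right) = 36882 + \left(\left(17 \left(-52\right) - 15936\right) - 13716\right) = 36882 - 30536 = 6346$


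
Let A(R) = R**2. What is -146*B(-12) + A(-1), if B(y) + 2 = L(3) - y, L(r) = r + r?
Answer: -2335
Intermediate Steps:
L(r) = 2*r
B(y) = 4 - y (B(y) = -2 + (2*3 - y) = -2 + (6 - y) = 4 - y)
-146*B(-12) + A(-1) = -146*(4 - 1*(-12)) + (-1)**2 = -146*(4 + 12) + 1 = -146*16 + 1 = -2336 + 1 = -2335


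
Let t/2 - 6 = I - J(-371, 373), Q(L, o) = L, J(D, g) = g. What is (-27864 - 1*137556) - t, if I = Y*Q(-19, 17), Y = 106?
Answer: -160658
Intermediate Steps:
I = -2014 (I = 106*(-19) = -2014)
t = -4762 (t = 12 + 2*(-2014 - 1*373) = 12 + 2*(-2014 - 373) = 12 + 2*(-2387) = 12 - 4774 = -4762)
(-27864 - 1*137556) - t = (-27864 - 1*137556) - 1*(-4762) = (-27864 - 137556) + 4762 = -165420 + 4762 = -160658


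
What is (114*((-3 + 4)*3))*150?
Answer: 51300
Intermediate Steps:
(114*((-3 + 4)*3))*150 = (114*(1*3))*150 = (114*3)*150 = 342*150 = 51300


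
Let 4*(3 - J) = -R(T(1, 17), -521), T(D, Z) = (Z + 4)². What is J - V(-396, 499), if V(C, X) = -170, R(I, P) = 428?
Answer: 280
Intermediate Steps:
T(D, Z) = (4 + Z)²
J = 110 (J = 3 - (-1)*428/4 = 3 - ¼*(-428) = 3 + 107 = 110)
J - V(-396, 499) = 110 - 1*(-170) = 110 + 170 = 280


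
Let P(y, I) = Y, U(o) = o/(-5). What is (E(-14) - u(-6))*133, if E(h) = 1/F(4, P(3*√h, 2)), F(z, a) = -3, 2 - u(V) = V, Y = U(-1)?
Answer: -3325/3 ≈ -1108.3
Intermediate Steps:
U(o) = -o/5 (U(o) = o*(-⅕) = -o/5)
Y = ⅕ (Y = -⅕*(-1) = ⅕ ≈ 0.20000)
u(V) = 2 - V
P(y, I) = ⅕
E(h) = -⅓ (E(h) = 1/(-3) = -⅓)
(E(-14) - u(-6))*133 = (-⅓ - (2 - 1*(-6)))*133 = (-⅓ - (2 + 6))*133 = (-⅓ - 1*8)*133 = (-⅓ - 8)*133 = -25/3*133 = -3325/3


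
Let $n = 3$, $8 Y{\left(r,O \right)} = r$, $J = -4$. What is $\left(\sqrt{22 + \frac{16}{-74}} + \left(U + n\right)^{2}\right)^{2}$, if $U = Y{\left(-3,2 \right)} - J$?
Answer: $\frac{295249173}{151552} + \frac{2809 \sqrt{29822}}{1184} \approx 2357.9$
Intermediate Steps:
$Y{\left(r,O \right)} = \frac{r}{8}$
$U = \frac{29}{8}$ ($U = \frac{1}{8} \left(-3\right) - -4 = - \frac{3}{8} + 4 = \frac{29}{8} \approx 3.625$)
$\left(\sqrt{22 + \frac{16}{-74}} + \left(U + n\right)^{2}\right)^{2} = \left(\sqrt{22 + \frac{16}{-74}} + \left(\frac{29}{8} + 3\right)^{2}\right)^{2} = \left(\sqrt{22 + 16 \left(- \frac{1}{74}\right)} + \left(\frac{53}{8}\right)^{2}\right)^{2} = \left(\sqrt{22 - \frac{8}{37}} + \frac{2809}{64}\right)^{2} = \left(\sqrt{\frac{806}{37}} + \frac{2809}{64}\right)^{2} = \left(\frac{\sqrt{29822}}{37} + \frac{2809}{64}\right)^{2} = \left(\frac{2809}{64} + \frac{\sqrt{29822}}{37}\right)^{2}$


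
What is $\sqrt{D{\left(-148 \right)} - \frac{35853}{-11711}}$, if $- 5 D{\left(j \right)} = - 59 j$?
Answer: $\frac{i \sqrt{121987018465}}{8365} \approx 41.753 i$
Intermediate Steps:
$D{\left(j \right)} = \frac{59 j}{5}$ ($D{\left(j \right)} = - \frac{\left(-59\right) j}{5} = \frac{59 j}{5}$)
$\sqrt{D{\left(-148 \right)} - \frac{35853}{-11711}} = \sqrt{\frac{59}{5} \left(-148\right) - \frac{35853}{-11711}} = \sqrt{- \frac{8732}{5} - - \frac{35853}{11711}} = \sqrt{- \frac{8732}{5} + \frac{35853}{11711}} = \sqrt{- \frac{102081187}{58555}} = \frac{i \sqrt{121987018465}}{8365}$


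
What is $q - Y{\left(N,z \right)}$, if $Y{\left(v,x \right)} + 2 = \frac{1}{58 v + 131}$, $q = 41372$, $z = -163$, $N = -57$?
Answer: $\frac{131362451}{3175} \approx 41374.0$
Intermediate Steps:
$Y{\left(v,x \right)} = -2 + \frac{1}{131 + 58 v}$ ($Y{\left(v,x \right)} = -2 + \frac{1}{58 v + 131} = -2 + \frac{1}{131 + 58 v}$)
$q - Y{\left(N,z \right)} = 41372 - \frac{29 \left(-9 - -228\right)}{131 + 58 \left(-57\right)} = 41372 - \frac{29 \left(-9 + 228\right)}{131 - 3306} = 41372 - 29 \frac{1}{-3175} \cdot 219 = 41372 - 29 \left(- \frac{1}{3175}\right) 219 = 41372 - - \frac{6351}{3175} = 41372 + \frac{6351}{3175} = \frac{131362451}{3175}$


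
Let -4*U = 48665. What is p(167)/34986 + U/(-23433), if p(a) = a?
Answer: 95458163/182183764 ≈ 0.52397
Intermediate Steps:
U = -48665/4 (U = -1/4*48665 = -48665/4 ≈ -12166.)
p(167)/34986 + U/(-23433) = 167/34986 - 48665/4/(-23433) = 167*(1/34986) - 48665/4*(-1/23433) = 167/34986 + 48665/93732 = 95458163/182183764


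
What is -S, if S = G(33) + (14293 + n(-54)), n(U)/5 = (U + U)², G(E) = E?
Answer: -72646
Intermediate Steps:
n(U) = 20*U² (n(U) = 5*(U + U)² = 5*(2*U)² = 5*(4*U²) = 20*U²)
S = 72646 (S = 33 + (14293 + 20*(-54)²) = 33 + (14293 + 20*2916) = 33 + (14293 + 58320) = 33 + 72613 = 72646)
-S = -1*72646 = -72646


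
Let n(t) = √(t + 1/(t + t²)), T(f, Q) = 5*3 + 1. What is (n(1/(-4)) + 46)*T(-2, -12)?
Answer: 736 + 8*I*√201/3 ≈ 736.0 + 37.807*I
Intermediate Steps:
T(f, Q) = 16 (T(f, Q) = 15 + 1 = 16)
(n(1/(-4)) + 46)*T(-2, -12) = (√((1 + (1/(-4))²*(1 + 1/(-4)))/((1/(-4))*(1 + 1/(-4)))) + 46)*16 = (√((1 + (-¼)²*(1 - ¼))/((-¼)*(1 - ¼))) + 46)*16 = (√(-4*(1 + (1/16)*(¾))/¾) + 46)*16 = (√(-4*4/3*(1 + 3/64)) + 46)*16 = (√(-4*4/3*67/64) + 46)*16 = (√(-67/12) + 46)*16 = (I*√201/6 + 46)*16 = (46 + I*√201/6)*16 = 736 + 8*I*√201/3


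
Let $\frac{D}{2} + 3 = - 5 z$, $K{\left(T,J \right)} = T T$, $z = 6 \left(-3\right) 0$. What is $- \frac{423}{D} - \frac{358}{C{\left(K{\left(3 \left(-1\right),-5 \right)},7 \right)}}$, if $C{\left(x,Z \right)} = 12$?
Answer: $\frac{122}{3} \approx 40.667$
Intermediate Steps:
$z = 0$ ($z = \left(-18\right) 0 = 0$)
$K{\left(T,J \right)} = T^{2}$
$D = -6$ ($D = -6 + 2 \left(\left(-5\right) 0\right) = -6 + 2 \cdot 0 = -6 + 0 = -6$)
$- \frac{423}{D} - \frac{358}{C{\left(K{\left(3 \left(-1\right),-5 \right)},7 \right)}} = - \frac{423}{-6} - \frac{358}{12} = \left(-423\right) \left(- \frac{1}{6}\right) - \frac{179}{6} = \frac{141}{2} - \frac{179}{6} = \frac{122}{3}$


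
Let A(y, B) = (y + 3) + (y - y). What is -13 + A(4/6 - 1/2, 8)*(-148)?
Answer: -1445/3 ≈ -481.67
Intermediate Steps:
A(y, B) = 3 + y (A(y, B) = (3 + y) + 0 = 3 + y)
-13 + A(4/6 - 1/2, 8)*(-148) = -13 + (3 + (4/6 - 1/2))*(-148) = -13 + (3 + (4*(⅙) - 1*½))*(-148) = -13 + (3 + (⅔ - ½))*(-148) = -13 + (3 + ⅙)*(-148) = -13 + (19/6)*(-148) = -13 - 1406/3 = -1445/3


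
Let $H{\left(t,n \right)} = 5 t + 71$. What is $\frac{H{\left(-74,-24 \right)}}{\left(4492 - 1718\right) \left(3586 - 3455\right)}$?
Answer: $- \frac{299}{363394} \approx -0.0008228$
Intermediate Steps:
$H{\left(t,n \right)} = 71 + 5 t$
$\frac{H{\left(-74,-24 \right)}}{\left(4492 - 1718\right) \left(3586 - 3455\right)} = \frac{71 + 5 \left(-74\right)}{\left(4492 - 1718\right) \left(3586 - 3455\right)} = \frac{71 - 370}{2774 \cdot 131} = - \frac{299}{363394}$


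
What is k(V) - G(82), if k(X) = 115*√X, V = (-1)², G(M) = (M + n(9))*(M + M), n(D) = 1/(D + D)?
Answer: -120079/9 ≈ -13342.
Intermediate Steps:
n(D) = 1/(2*D)
G(M) = 2*M*(1/18 + M) (G(M) = (M + (½)/9)*(M + M) = (M + (½)*(⅑))*(2*M) = (M + 1/18)*(2*M) = (1/18 + M)*(2*M) = 2*M*(1/18 + M))
V = 1
k(V) - G(82) = 115*√1 - 82*(1 + 18*82)/9 = 115*1 - 82*(1 + 1476)/9 = 115 - 82*1477/9 = 115 - 1*121114/9 = 115 - 121114/9 = -120079/9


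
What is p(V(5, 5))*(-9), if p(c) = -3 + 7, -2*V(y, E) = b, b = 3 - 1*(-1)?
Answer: -36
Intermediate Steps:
b = 4 (b = 3 + 1 = 4)
V(y, E) = -2 (V(y, E) = -½*4 = -2)
p(c) = 4
p(V(5, 5))*(-9) = 4*(-9) = -36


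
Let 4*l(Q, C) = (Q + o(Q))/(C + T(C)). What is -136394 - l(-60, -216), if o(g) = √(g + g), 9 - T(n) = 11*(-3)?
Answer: -7910857/58 + I*√30/348 ≈ -1.3639e+5 + 0.015739*I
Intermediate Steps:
T(n) = 42 (T(n) = 9 - 11*(-3) = 9 - 1*(-33) = 9 + 33 = 42)
o(g) = √2*√g (o(g) = √(2*g) = √2*√g)
l(Q, C) = (Q + √2*√Q)/(4*(42 + C)) (l(Q, C) = ((Q + √2*√Q)/(C + 42))/4 = ((Q + √2*√Q)/(42 + C))/4 = (Q + √2*√Q)/(4*(42 + C)))
-136394 - l(-60, -216) = -136394 - (-60 + √2*√(-60))/(4*(42 - 216)) = -136394 - (-60 + √2*(2*I*√15))/(4*(-174)) = -136394 - (-1)*(-60 + 2*I*√30)/(4*174) = -136394 - (5/58 - I*√30/348) = -136394 + (-5/58 + I*√30/348) = -7910857/58 + I*√30/348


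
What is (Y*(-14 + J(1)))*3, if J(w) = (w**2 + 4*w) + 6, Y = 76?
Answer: -684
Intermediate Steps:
J(w) = 6 + w**2 + 4*w
(Y*(-14 + J(1)))*3 = (76*(-14 + (6 + 1**2 + 4*1)))*3 = (76*(-14 + (6 + 1 + 4)))*3 = (76*(-14 + 11))*3 = (76*(-3))*3 = -228*3 = -684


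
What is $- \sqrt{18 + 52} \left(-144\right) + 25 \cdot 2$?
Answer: $50 + 144 \sqrt{70} \approx 1254.8$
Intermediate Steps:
$- \sqrt{18 + 52} \left(-144\right) + 25 \cdot 2 = - \sqrt{70} \left(-144\right) + 50 = 144 \sqrt{70} + 50 = 50 + 144 \sqrt{70}$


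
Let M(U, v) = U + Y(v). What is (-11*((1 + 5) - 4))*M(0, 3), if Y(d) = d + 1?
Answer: -88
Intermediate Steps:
Y(d) = 1 + d
M(U, v) = 1 + U + v (M(U, v) = U + (1 + v) = 1 + U + v)
(-11*((1 + 5) - 4))*M(0, 3) = (-11*((1 + 5) - 4))*(1 + 0 + 3) = -11*(6 - 4)*4 = -11*2*4 = -22*4 = -88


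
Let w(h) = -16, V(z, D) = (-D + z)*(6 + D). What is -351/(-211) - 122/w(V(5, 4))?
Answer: 15679/1688 ≈ 9.2885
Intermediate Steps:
V(z, D) = (6 + D)*(z - D) (V(z, D) = (z - D)*(6 + D) = (6 + D)*(z - D))
-351/(-211) - 122/w(V(5, 4)) = -351/(-211) - 122/(-16) = -351*(-1/211) - 122*(-1/16) = 351/211 + 61/8 = 15679/1688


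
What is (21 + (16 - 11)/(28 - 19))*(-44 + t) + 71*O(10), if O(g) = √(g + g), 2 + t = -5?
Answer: -3298/3 + 142*√5 ≈ -781.81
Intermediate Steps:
t = -7 (t = -2 - 5 = -7)
O(g) = √2*√g (O(g) = √(2*g) = √2*√g)
(21 + (16 - 11)/(28 - 19))*(-44 + t) + 71*O(10) = (21 + (16 - 11)/(28 - 19))*(-44 - 7) + 71*(√2*√10) = (21 + 5/9)*(-51) + 71*(2*√5) = (21 + 5*(⅑))*(-51) + 142*√5 = (21 + 5/9)*(-51) + 142*√5 = (194/9)*(-51) + 142*√5 = -3298/3 + 142*√5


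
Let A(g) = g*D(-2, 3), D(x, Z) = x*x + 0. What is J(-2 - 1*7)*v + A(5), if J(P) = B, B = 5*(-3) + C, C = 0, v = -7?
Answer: 125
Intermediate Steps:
B = -15 (B = 5*(-3) + 0 = -15 + 0 = -15)
J(P) = -15
D(x, Z) = x² (D(x, Z) = x² + 0 = x²)
A(g) = 4*g (A(g) = g*(-2)² = g*4 = 4*g)
J(-2 - 1*7)*v + A(5) = -15*(-7) + 4*5 = 105 + 20 = 125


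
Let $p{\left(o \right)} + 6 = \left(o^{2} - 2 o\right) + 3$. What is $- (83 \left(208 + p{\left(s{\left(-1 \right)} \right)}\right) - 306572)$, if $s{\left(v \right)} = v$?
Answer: $289308$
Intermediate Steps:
$p{\left(o \right)} = -3 + o^{2} - 2 o$ ($p{\left(o \right)} = -6 + \left(\left(o^{2} - 2 o\right) + 3\right) = -6 + \left(3 + o^{2} - 2 o\right) = -3 + o^{2} - 2 o$)
$- (83 \left(208 + p{\left(s{\left(-1 \right)} \right)}\right) - 306572) = - (83 \left(208 - \left(1 - 1\right)\right) - 306572) = - (83 \left(208 + \left(-3 + 1 + 2\right)\right) - 306572) = - (83 \left(208 + 0\right) - 306572) = - (83 \cdot 208 - 306572) = - (17264 - 306572) = \left(-1\right) \left(-289308\right) = 289308$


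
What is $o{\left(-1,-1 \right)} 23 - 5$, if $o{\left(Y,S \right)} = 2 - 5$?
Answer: $-74$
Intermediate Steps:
$o{\left(Y,S \right)} = -3$
$o{\left(-1,-1 \right)} 23 - 5 = \left(-3\right) 23 - 5 = -69 - 5 = -74$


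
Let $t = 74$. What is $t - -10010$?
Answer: $10084$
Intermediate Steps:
$t - -10010 = 74 - -10010 = 74 + 10010 = 10084$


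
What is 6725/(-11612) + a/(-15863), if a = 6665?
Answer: -184072655/184201156 ≈ -0.99930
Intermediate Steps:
6725/(-11612) + a/(-15863) = 6725/(-11612) + 6665/(-15863) = 6725*(-1/11612) + 6665*(-1/15863) = -6725/11612 - 6665/15863 = -184072655/184201156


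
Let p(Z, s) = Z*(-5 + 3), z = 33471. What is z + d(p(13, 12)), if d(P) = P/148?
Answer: 2476841/74 ≈ 33471.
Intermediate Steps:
p(Z, s) = -2*Z (p(Z, s) = Z*(-2) = -2*Z)
d(P) = P/148 (d(P) = P*(1/148) = P/148)
z + d(p(13, 12)) = 33471 + (-2*13)/148 = 33471 + (1/148)*(-26) = 33471 - 13/74 = 2476841/74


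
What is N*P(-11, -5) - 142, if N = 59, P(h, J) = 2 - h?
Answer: 625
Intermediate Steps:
N*P(-11, -5) - 142 = 59*(2 - 1*(-11)) - 142 = 59*(2 + 11) - 142 = 59*13 - 142 = 767 - 142 = 625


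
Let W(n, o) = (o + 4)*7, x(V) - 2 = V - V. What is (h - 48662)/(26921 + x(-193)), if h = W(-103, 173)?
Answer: -47423/26923 ≈ -1.7614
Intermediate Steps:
x(V) = 2 (x(V) = 2 + (V - V) = 2 + 0 = 2)
W(n, o) = 28 + 7*o (W(n, o) = (4 + o)*7 = 28 + 7*o)
h = 1239 (h = 28 + 7*173 = 28 + 1211 = 1239)
(h - 48662)/(26921 + x(-193)) = (1239 - 48662)/(26921 + 2) = -47423/26923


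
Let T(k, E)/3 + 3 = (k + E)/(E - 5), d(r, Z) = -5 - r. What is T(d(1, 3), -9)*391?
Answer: -31671/14 ≈ -2262.2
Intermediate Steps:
T(k, E) = -9 + 3*(E + k)/(-5 + E) (T(k, E) = -9 + 3*((k + E)/(E - 5)) = -9 + 3*((E + k)/(-5 + E)) = -9 + 3*(E + k)/(-5 + E))
T(d(1, 3), -9)*391 = (3*(15 + (-5 - 1*1) - 2*(-9))/(-5 - 9))*391 = (3*(15 + (-5 - 1) + 18)/(-14))*391 = (3*(-1/14)*(15 - 6 + 18))*391 = (3*(-1/14)*27)*391 = -81/14*391 = -31671/14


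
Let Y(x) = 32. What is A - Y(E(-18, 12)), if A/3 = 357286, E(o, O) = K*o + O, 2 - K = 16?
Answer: 1071826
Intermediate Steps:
K = -14 (K = 2 - 1*16 = 2 - 16 = -14)
E(o, O) = O - 14*o (E(o, O) = -14*o + O = O - 14*o)
A = 1071858 (A = 3*357286 = 1071858)
A - Y(E(-18, 12)) = 1071858 - 1*32 = 1071858 - 32 = 1071826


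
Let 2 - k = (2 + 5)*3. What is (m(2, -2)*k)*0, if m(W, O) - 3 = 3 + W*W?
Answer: 0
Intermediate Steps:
m(W, O) = 6 + W**2 (m(W, O) = 3 + (3 + W*W) = 3 + (3 + W**2) = 6 + W**2)
k = -19 (k = 2 - (2 + 5)*3 = 2 - 7*3 = 2 - 1*21 = 2 - 21 = -19)
(m(2, -2)*k)*0 = ((6 + 2**2)*(-19))*0 = ((6 + 4)*(-19))*0 = (10*(-19))*0 = -190*0 = 0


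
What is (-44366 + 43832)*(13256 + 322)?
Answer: -7250652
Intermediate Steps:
(-44366 + 43832)*(13256 + 322) = -534*13578 = -7250652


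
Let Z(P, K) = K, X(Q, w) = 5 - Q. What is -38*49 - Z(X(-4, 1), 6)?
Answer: -1868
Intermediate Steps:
-38*49 - Z(X(-4, 1), 6) = -38*49 - 1*6 = -1862 - 6 = -1868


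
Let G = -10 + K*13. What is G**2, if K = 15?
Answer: 34225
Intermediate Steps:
G = 185 (G = -10 + 15*13 = -10 + 195 = 185)
G**2 = 185**2 = 34225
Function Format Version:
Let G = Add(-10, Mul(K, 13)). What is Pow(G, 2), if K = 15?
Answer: 34225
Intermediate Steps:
G = 185 (G = Add(-10, Mul(15, 13)) = Add(-10, 195) = 185)
Pow(G, 2) = Pow(185, 2) = 34225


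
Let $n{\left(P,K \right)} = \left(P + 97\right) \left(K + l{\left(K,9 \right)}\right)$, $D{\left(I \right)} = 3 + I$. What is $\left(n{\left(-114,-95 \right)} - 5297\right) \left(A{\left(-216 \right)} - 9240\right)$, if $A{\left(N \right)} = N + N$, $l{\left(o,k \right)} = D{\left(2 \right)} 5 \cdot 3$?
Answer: $47944104$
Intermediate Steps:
$l{\left(o,k \right)} = 75$ ($l{\left(o,k \right)} = \left(3 + 2\right) 5 \cdot 3 = 5 \cdot 5 \cdot 3 = 25 \cdot 3 = 75$)
$A{\left(N \right)} = 2 N$
$n{\left(P,K \right)} = \left(75 + K\right) \left(97 + P\right)$ ($n{\left(P,K \right)} = \left(P + 97\right) \left(K + 75\right) = \left(97 + P\right) \left(75 + K\right) = \left(75 + K\right) \left(97 + P\right)$)
$\left(n{\left(-114,-95 \right)} - 5297\right) \left(A{\left(-216 \right)} - 9240\right) = \left(\left(7275 + 75 \left(-114\right) + 97 \left(-95\right) - -10830\right) - 5297\right) \left(2 \left(-216\right) - 9240\right) = \left(\left(7275 - 8550 - 9215 + 10830\right) - 5297\right) \left(-432 - 9240\right) = \left(340 - 5297\right) \left(-9672\right) = \left(-4957\right) \left(-9672\right) = 47944104$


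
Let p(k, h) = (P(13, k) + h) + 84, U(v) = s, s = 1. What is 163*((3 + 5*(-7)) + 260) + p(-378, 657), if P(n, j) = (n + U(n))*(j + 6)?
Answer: 32697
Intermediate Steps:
U(v) = 1
P(n, j) = (1 + n)*(6 + j) (P(n, j) = (n + 1)*(j + 6) = (1 + n)*(6 + j))
p(k, h) = 168 + h + 14*k (p(k, h) = ((6 + k + 6*13 + k*13) + h) + 84 = ((6 + k + 78 + 13*k) + h) + 84 = ((84 + 14*k) + h) + 84 = (84 + h + 14*k) + 84 = 168 + h + 14*k)
163*((3 + 5*(-7)) + 260) + p(-378, 657) = 163*((3 + 5*(-7)) + 260) + (168 + 657 + 14*(-378)) = 163*((3 - 35) + 260) + (168 + 657 - 5292) = 163*(-32 + 260) - 4467 = 163*228 - 4467 = 37164 - 4467 = 32697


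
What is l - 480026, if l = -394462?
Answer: -874488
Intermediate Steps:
l - 480026 = -394462 - 480026 = -874488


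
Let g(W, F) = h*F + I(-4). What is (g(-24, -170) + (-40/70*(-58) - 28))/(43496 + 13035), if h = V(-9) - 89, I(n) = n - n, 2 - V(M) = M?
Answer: 92856/395717 ≈ 0.23465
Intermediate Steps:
V(M) = 2 - M
I(n) = 0
h = -78 (h = (2 - 1*(-9)) - 89 = (2 + 9) - 89 = 11 - 89 = -78)
g(W, F) = -78*F (g(W, F) = -78*F + 0 = -78*F)
(g(-24, -170) + (-40/70*(-58) - 28))/(43496 + 13035) = (-78*(-170) + (-40/70*(-58) - 28))/(43496 + 13035) = (13260 + (-40*1/70*(-58) - 28))/56531 = (13260 + (-4/7*(-58) - 28))*(1/56531) = (13260 + (232/7 - 28))*(1/56531) = (13260 + 36/7)*(1/56531) = (92856/7)*(1/56531) = 92856/395717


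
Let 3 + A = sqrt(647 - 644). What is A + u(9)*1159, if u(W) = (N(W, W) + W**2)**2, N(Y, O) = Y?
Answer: 9387897 + sqrt(3) ≈ 9.3879e+6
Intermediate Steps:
A = -3 + sqrt(3) (A = -3 + sqrt(647 - 644) = -3 + sqrt(3) ≈ -1.2680)
u(W) = (W + W**2)**2
A + u(9)*1159 = (-3 + sqrt(3)) + (9**2*(1 + 9)**2)*1159 = (-3 + sqrt(3)) + (81*10**2)*1159 = (-3 + sqrt(3)) + (81*100)*1159 = (-3 + sqrt(3)) + 8100*1159 = (-3 + sqrt(3)) + 9387900 = 9387897 + sqrt(3)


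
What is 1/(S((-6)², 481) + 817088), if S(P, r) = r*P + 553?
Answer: 1/834957 ≈ 1.1977e-6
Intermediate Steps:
S(P, r) = 553 + P*r (S(P, r) = P*r + 553 = 553 + P*r)
1/(S((-6)², 481) + 817088) = 1/((553 + (-6)²*481) + 817088) = 1/((553 + 36*481) + 817088) = 1/((553 + 17316) + 817088) = 1/(17869 + 817088) = 1/834957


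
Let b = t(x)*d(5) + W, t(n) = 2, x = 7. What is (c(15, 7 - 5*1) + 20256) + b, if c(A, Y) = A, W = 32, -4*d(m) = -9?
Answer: 40615/2 ≈ 20308.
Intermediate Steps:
d(m) = 9/4 (d(m) = -¼*(-9) = 9/4)
b = 73/2 (b = 2*(9/4) + 32 = 9/2 + 32 = 73/2 ≈ 36.500)
(c(15, 7 - 5*1) + 20256) + b = (15 + 20256) + 73/2 = 20271 + 73/2 = 40615/2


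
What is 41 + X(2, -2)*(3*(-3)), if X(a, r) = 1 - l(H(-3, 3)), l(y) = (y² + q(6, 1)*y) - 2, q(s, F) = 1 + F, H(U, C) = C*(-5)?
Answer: 1769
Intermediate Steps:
H(U, C) = -5*C
l(y) = -2 + y² + 2*y (l(y) = (y² + (1 + 1)*y) - 2 = (y² + 2*y) - 2 = -2 + y² + 2*y)
X(a, r) = -192 (X(a, r) = 1 - (-2 + (-5*3)² + 2*(-5*3)) = 1 - (-2 + (-15)² + 2*(-15)) = 1 - (-2 + 225 - 30) = 1 - 1*193 = 1 - 193 = -192)
41 + X(2, -2)*(3*(-3)) = 41 - 576*(-3) = 41 - 192*(-9) = 41 + 1728 = 1769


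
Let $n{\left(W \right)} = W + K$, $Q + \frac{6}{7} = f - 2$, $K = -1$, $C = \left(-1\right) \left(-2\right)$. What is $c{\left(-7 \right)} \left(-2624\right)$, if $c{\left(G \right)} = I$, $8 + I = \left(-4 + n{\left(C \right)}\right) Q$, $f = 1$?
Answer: $\frac{44608}{7} \approx 6372.6$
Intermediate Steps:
$C = 2$
$Q = - \frac{13}{7}$ ($Q = - \frac{6}{7} + \left(1 - 2\right) = - \frac{6}{7} - 1 = - \frac{13}{7} \approx -1.8571$)
$n{\left(W \right)} = -1 + W$ ($n{\left(W \right)} = W - 1 = -1 + W$)
$I = - \frac{17}{7}$ ($I = -8 + \left(-4 + \left(-1 + 2\right)\right) \left(- \frac{13}{7}\right) = -8 + \left(-4 + 1\right) \left(- \frac{13}{7}\right) = -8 - - \frac{39}{7} = -8 + \frac{39}{7} = - \frac{17}{7} \approx -2.4286$)
$c{\left(G \right)} = - \frac{17}{7}$
$c{\left(-7 \right)} \left(-2624\right) = \left(- \frac{17}{7}\right) \left(-2624\right) = \frac{44608}{7}$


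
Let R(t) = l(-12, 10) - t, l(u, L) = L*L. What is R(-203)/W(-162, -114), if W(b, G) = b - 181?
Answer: -303/343 ≈ -0.88338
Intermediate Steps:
l(u, L) = L**2
R(t) = 100 - t (R(t) = 10**2 - t = 100 - t)
W(b, G) = -181 + b
R(-203)/W(-162, -114) = (100 - 1*(-203))/(-181 - 162) = (100 + 203)/(-343) = 303*(-1/343) = -303/343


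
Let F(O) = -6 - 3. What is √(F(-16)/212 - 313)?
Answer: I*√3517345/106 ≈ 17.693*I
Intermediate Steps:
F(O) = -9
√(F(-16)/212 - 313) = √(-9/212 - 313) = √(-66365/212) = I*√3517345/106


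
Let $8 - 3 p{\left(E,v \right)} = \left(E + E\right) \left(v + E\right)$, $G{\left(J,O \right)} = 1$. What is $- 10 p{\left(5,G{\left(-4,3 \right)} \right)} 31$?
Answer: $\frac{16120}{3} \approx 5373.3$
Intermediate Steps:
$p{\left(E,v \right)} = \frac{8}{3} - \frac{2 E \left(E + v\right)}{3}$ ($p{\left(E,v \right)} = \frac{8}{3} - \frac{\left(E + E\right) \left(v + E\right)}{3} = \frac{8}{3} - \frac{2 E \left(E + v\right)}{3}$)
$- 10 p{\left(5,G{\left(-4,3 \right)} \right)} 31 = - 10 \left(\frac{8}{3} - \frac{2 \cdot 5^{2}}{3} - \frac{10}{3} \cdot 1\right) 31 = - 10 \left(\frac{8}{3} - \frac{50}{3} - \frac{10}{3}\right) 31 = \left(-10\right) \left(- \frac{52}{3}\right) 31 = \frac{520}{3} \cdot 31 = \frac{16120}{3}$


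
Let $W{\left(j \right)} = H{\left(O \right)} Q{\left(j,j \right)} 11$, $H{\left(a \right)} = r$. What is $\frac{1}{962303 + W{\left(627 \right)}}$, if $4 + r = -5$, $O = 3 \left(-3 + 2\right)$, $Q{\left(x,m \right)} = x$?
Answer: $\frac{1}{900230} \approx 1.1108 \cdot 10^{-6}$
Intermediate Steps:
$O = -3$ ($O = 3 \left(-1\right) = -3$)
$r = -9$ ($r = -4 - 5 = -9$)
$H{\left(a \right)} = -9$
$W{\left(j \right)} = - 99 j$ ($W{\left(j \right)} = - 9 j 11 = - 99 j$)
$\frac{1}{962303 + W{\left(627 \right)}} = \frac{1}{962303 - 62073} = \frac{1}{900230}$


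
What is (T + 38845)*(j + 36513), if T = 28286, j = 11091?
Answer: 3195704124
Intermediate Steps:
(T + 38845)*(j + 36513) = (28286 + 38845)*(11091 + 36513) = 67131*47604 = 3195704124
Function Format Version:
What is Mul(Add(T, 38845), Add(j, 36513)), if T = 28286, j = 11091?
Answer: 3195704124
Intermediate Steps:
Mul(Add(T, 38845), Add(j, 36513)) = Mul(Add(28286, 38845), Add(11091, 36513)) = Mul(67131, 47604) = 3195704124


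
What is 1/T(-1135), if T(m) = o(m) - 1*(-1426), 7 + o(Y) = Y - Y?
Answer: 1/1419 ≈ 0.00070472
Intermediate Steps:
o(Y) = -7 (o(Y) = -7 + (Y - Y) = -7 + 0 = -7)
T(m) = 1419 (T(m) = -7 - 1*(-1426) = -7 + 1426 = 1419)
1/T(-1135) = 1/1419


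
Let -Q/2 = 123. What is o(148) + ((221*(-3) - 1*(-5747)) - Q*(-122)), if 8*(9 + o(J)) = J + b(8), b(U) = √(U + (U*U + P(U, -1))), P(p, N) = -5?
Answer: -49837/2 + √67/8 ≈ -24917.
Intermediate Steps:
Q = -246 (Q = -2*123 = -246)
b(U) = √(-5 + U + U²) (b(U) = √(U + (U*U - 5)) = √(U + (U² - 5)) = √(U + (-5 + U²)) = √(-5 + U + U²))
o(J) = -9 + J/8 + √67/8 (o(J) = -9 + (J + √(-5 + 8 + 8²))/8 = -9 + (J + √(-5 + 8 + 64))/8 = -9 + (J + √67)/8 = -9 + (J/8 + √67/8) = -9 + J/8 + √67/8)
o(148) + ((221*(-3) - 1*(-5747)) - Q*(-122)) = (-9 + (⅛)*148 + √67/8) + ((221*(-3) - 1*(-5747)) - (-246)*(-122)) = (-9 + 37/2 + √67/8) + ((-663 + 5747) - 1*30012) = (19/2 + √67/8) + (5084 - 30012) = (19/2 + √67/8) - 24928 = -49837/2 + √67/8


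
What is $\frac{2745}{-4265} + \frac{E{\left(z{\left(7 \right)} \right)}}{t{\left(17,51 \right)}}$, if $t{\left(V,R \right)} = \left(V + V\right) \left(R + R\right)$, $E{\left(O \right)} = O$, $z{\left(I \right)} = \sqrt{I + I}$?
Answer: $- \frac{549}{853} + \frac{\sqrt{14}}{3468} \approx -0.64253$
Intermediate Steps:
$z{\left(I \right)} = \sqrt{2} \sqrt{I}$ ($z{\left(I \right)} = \sqrt{2 I} = \sqrt{2} \sqrt{I}$)
$t{\left(V,R \right)} = 4 R V$ ($t{\left(V,R \right)} = 2 V 2 R = 4 R V$)
$\frac{2745}{-4265} + \frac{E{\left(z{\left(7 \right)} \right)}}{t{\left(17,51 \right)}} = \frac{2745}{-4265} + \frac{\sqrt{2} \sqrt{7}}{4 \cdot 51 \cdot 17} = 2745 \left(- \frac{1}{4265}\right) + \frac{\sqrt{14}}{3468} = - \frac{549}{853} + \sqrt{14} \cdot \frac{1}{3468} = - \frac{549}{853} + \frac{\sqrt{14}}{3468}$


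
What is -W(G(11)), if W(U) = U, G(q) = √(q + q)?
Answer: -√22 ≈ -4.6904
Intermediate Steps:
G(q) = √2*√q (G(q) = √(2*q) = √2*√q)
-W(G(11)) = -√2*√11 = -√22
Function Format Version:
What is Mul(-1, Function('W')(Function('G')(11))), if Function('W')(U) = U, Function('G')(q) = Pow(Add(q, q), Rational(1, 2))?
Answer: Mul(-1, Pow(22, Rational(1, 2))) ≈ -4.6904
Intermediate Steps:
Function('G')(q) = Mul(Pow(2, Rational(1, 2)), Pow(q, Rational(1, 2))) (Function('G')(q) = Pow(Mul(2, q), Rational(1, 2)) = Mul(Pow(2, Rational(1, 2)), Pow(q, Rational(1, 2))))
Mul(-1, Function('W')(Function('G')(11))) = Mul(-1, Mul(Pow(2, Rational(1, 2)), Pow(11, Rational(1, 2)))) = Mul(-1, Pow(22, Rational(1, 2)))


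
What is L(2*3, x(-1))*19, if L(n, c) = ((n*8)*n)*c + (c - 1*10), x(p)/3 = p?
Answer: -16663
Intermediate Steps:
x(p) = 3*p
L(n, c) = -10 + c + 8*c*n² (L(n, c) = ((8*n)*n)*c + (c - 10) = (8*n²)*c + (-10 + c) = 8*c*n² + (-10 + c) = -10 + c + 8*c*n²)
L(2*3, x(-1))*19 = (-10 + 3*(-1) + 8*(3*(-1))*(2*3)²)*19 = (-10 - 3 + 8*(-3)*6²)*19 = (-10 - 3 + 8*(-3)*36)*19 = (-10 - 3 - 864)*19 = -877*19 = -16663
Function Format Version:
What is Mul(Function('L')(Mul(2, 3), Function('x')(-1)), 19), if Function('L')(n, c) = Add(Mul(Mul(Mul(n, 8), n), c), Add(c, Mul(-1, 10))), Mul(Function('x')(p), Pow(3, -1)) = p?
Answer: -16663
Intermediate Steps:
Function('x')(p) = Mul(3, p)
Function('L')(n, c) = Add(-10, c, Mul(8, c, Pow(n, 2))) (Function('L')(n, c) = Add(Mul(Mul(Mul(8, n), n), c), Add(c, -10)) = Add(Mul(Mul(8, Pow(n, 2)), c), Add(-10, c)) = Add(Mul(8, c, Pow(n, 2)), Add(-10, c)) = Add(-10, c, Mul(8, c, Pow(n, 2))))
Mul(Function('L')(Mul(2, 3), Function('x')(-1)), 19) = Mul(Add(-10, Mul(3, -1), Mul(8, Mul(3, -1), Pow(Mul(2, 3), 2))), 19) = Mul(Add(-10, -3, Mul(8, -3, Pow(6, 2))), 19) = Mul(Add(-10, -3, Mul(8, -3, 36)), 19) = Mul(Add(-10, -3, -864), 19) = Mul(-877, 19) = -16663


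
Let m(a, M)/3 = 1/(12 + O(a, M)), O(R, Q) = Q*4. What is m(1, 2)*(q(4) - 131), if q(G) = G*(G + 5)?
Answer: -57/4 ≈ -14.250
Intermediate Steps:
O(R, Q) = 4*Q
q(G) = G*(5 + G)
m(a, M) = 3/(12 + 4*M)
m(1, 2)*(q(4) - 131) = (3/(4*(3 + 2)))*(4*(5 + 4) - 131) = ((3/4)/5)*(4*9 - 131) = ((3/4)*(1/5))*(36 - 131) = (3/20)*(-95) = -57/4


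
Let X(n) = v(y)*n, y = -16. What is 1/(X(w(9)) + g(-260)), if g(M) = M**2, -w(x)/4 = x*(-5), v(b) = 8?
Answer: 1/69040 ≈ 1.4484e-5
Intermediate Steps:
w(x) = 20*x (w(x) = -4*x*(-5) = -(-20)*x = 20*x)
X(n) = 8*n
1/(X(w(9)) + g(-260)) = 1/(8*(20*9) + (-260)**2) = 1/(8*180 + 67600) = 1/(1440 + 67600) = 1/69040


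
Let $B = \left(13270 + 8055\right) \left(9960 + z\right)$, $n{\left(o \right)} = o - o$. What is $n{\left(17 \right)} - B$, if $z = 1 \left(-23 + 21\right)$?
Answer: $-212354350$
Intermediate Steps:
$n{\left(o \right)} = 0$
$z = -2$ ($z = 1 \left(-2\right) = -2$)
$B = 212354350$ ($B = \left(13270 + 8055\right) \left(9960 - 2\right) = 21325 \cdot 9958 = 212354350$)
$n{\left(17 \right)} - B = 0 - 212354350 = -212354350$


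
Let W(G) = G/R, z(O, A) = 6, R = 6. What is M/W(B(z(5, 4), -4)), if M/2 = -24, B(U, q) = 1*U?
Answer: -48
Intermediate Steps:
B(U, q) = U
W(G) = G/6
M = -48 (M = 2*(-24) = -48)
M/W(B(z(5, 4), -4)) = -48/1 = -48*1 = -48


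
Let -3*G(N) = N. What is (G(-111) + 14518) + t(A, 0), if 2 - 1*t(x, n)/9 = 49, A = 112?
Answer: 14132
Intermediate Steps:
G(N) = -N/3
t(x, n) = -423 (t(x, n) = 18 - 9*49 = 18 - 441 = -423)
(G(-111) + 14518) + t(A, 0) = (-⅓*(-111) + 14518) - 423 = (37 + 14518) - 423 = 14555 - 423 = 14132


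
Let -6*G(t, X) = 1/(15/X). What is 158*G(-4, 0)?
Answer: 0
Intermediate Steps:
G(t, X) = -X/90 (G(t, X) = -X/15/6 = -X/90)
158*G(-4, 0) = 158*(-1/90*0) = 158*0 = 0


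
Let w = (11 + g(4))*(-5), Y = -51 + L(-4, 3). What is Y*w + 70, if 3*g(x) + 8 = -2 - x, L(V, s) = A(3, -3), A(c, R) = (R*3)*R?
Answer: 830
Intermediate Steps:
A(c, R) = 3*R² (A(c, R) = (3*R)*R = 3*R²)
L(V, s) = 27 (L(V, s) = 3*(-3)² = 3*9 = 27)
g(x) = -10/3 - x/3 (g(x) = -8/3 + (-2 - x)/3 = -8/3 + (-⅔ - x/3) = -10/3 - x/3)
Y = -24 (Y = -51 + 27 = -24)
w = -95/3 (w = (11 + (-10/3 - ⅓*4))*(-5) = (11 + (-10/3 - 4/3))*(-5) = (11 - 14/3)*(-5) = (19/3)*(-5) = -95/3 ≈ -31.667)
Y*w + 70 = -24*(-95/3) + 70 = 760 + 70 = 830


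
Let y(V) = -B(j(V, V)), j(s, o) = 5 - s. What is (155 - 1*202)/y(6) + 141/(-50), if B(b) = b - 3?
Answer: -1457/100 ≈ -14.570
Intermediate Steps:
B(b) = -3 + b
y(V) = -2 + V (y(V) = -(-3 + (5 - V)) = -(2 - V) = -2 + V)
(155 - 1*202)/y(6) + 141/(-50) = (155 - 1*202)/(-2 + 6) + 141/(-50) = (155 - 202)/4 + 141*(-1/50) = -47*1/4 - 141/50 = -47/4 - 141/50 = -1457/100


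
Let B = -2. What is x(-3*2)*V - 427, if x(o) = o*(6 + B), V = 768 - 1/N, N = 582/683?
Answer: -1826591/97 ≈ -18831.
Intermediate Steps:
N = 582/683 (N = 582*(1/683) = 582/683 ≈ 0.85212)
V = 446293/582 (V = 768 - 1/582/683 = 768 - 1*683/582 = 768 - 683/582 = 446293/582 ≈ 766.83)
x(o) = 4*o (x(o) = o*(6 - 2) = o*4 = 4*o)
x(-3*2)*V - 427 = (4*(-3*2))*(446293/582) - 427 = (4*(-6))*(446293/582) - 427 = -24*446293/582 - 427 = -1785172/97 - 427 = -1826591/97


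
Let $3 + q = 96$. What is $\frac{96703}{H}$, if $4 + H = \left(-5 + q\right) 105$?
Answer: $\frac{96703}{9236} \approx 10.47$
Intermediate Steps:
$q = 93$ ($q = -3 + 96 = 93$)
$H = 9236$ ($H = -4 + \left(-5 + 93\right) 105 = -4 + 88 \cdot 105 = -4 + 9240 = 9236$)
$\frac{96703}{H} = \frac{96703}{9236}$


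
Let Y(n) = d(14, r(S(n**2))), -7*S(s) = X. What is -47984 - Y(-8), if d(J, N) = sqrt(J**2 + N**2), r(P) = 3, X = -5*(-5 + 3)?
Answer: -47984 - sqrt(205) ≈ -47998.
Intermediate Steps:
X = 10 (X = -5*(-2) = 10)
S(s) = -10/7 (S(s) = -1/7*10 = -10/7)
Y(n) = sqrt(205) (Y(n) = sqrt(14**2 + 3**2) = sqrt(196 + 9) = sqrt(205))
-47984 - Y(-8) = -47984 - sqrt(205)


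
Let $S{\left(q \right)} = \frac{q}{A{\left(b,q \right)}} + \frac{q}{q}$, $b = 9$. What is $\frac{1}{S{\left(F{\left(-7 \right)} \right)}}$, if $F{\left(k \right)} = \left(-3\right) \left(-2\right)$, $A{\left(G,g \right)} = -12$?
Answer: $2$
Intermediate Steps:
$F{\left(k \right)} = 6$
$S{\left(q \right)} = 1 - \frac{q}{12}$ ($S{\left(q \right)} = \frac{q}{-12} + \frac{q}{q} = q \left(- \frac{1}{12}\right) + 1 = - \frac{q}{12} + 1 = 1 - \frac{q}{12}$)
$\frac{1}{S{\left(F{\left(-7 \right)} \right)}} = \frac{1}{1 - \frac{1}{2}} = \frac{1}{\frac{1}{2}} = 2$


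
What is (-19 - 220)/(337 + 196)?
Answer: -239/533 ≈ -0.44841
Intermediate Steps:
(-19 - 220)/(337 + 196) = -239/533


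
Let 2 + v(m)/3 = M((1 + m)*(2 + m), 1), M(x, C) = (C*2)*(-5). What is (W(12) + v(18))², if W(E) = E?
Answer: 576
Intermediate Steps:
M(x, C) = -10*C (M(x, C) = (2*C)*(-5) = -10*C)
v(m) = -36 (v(m) = -6 + 3*(-10*1) = -6 + 3*(-10) = -6 - 30 = -36)
(W(12) + v(18))² = (12 - 36)² = (-24)² = 576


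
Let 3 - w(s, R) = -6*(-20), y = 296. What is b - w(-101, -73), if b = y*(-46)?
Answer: -13499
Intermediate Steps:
w(s, R) = -117 (w(s, R) = 3 - (-6)*(-20) = 3 - 1*120 = 3 - 120 = -117)
b = -13616 (b = 296*(-46) = -13616)
b - w(-101, -73) = -13616 - 1*(-117) = -13616 + 117 = -13499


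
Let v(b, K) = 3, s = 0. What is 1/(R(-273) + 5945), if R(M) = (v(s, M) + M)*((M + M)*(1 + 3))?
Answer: 1/595625 ≈ 1.6789e-6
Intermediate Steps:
R(M) = 8*M*(3 + M) (R(M) = (3 + M)*((M + M)*(1 + 3)) = (3 + M)*((2*M)*4) = (3 + M)*(8*M) = 8*M*(3 + M))
1/(R(-273) + 5945) = 1/(8*(-273)*(3 - 273) + 5945) = 1/(8*(-273)*(-270) + 5945) = 1/(589680 + 5945) = 1/595625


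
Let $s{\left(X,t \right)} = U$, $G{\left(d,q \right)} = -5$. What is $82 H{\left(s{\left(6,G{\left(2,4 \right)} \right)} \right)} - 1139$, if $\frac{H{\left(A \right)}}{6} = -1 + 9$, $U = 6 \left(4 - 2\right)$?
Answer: $2797$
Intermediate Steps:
$U = 12$ ($U = 6 \cdot 2 = 12$)
$s{\left(X,t \right)} = 12$
$H{\left(A \right)} = 48$ ($H{\left(A \right)} = 6 \left(-1 + 9\right) = 6 \cdot 8 = 48$)
$82 H{\left(s{\left(6,G{\left(2,4 \right)} \right)} \right)} - 1139 = 82 \cdot 48 - 1139 = 3936 - 1139 = 2797$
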